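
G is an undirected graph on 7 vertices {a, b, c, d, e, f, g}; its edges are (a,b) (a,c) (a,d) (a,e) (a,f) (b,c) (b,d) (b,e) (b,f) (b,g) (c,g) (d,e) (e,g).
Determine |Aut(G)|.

Degrees alone do not determine every vertex (e.g. c and d both have degree 3), but their neighbour-degree multisets differ: N(c) has degrees [3, 5, 6] while N(d) has degrees [4, 5, 6]. Repeating this refinement separates all vertices, so the only automorphism is the identity.

1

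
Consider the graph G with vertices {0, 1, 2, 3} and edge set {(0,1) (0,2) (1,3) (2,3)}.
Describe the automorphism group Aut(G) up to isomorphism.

the hyperoctahedral group B_2

G is 2-regular and bipartite on 2^2 = 4 vertices with girth 4; it is the hypercube graph Q_2. Aut(Q_2) consists of the signed permutations of the 2 coordinate axes: 2! permutations times 2^2 sign flips, so |Aut| = 2^2·2! = 8.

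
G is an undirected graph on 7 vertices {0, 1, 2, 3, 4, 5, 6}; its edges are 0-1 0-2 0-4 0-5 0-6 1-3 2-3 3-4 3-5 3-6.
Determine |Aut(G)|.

The vertices split by degree into {0, 3} (degree 5) and {1, 2, 4, 5, 6} (degree 2); every edge runs between the two parts, so G is the complete bipartite graph K_{2,5}. Automorphisms preserve the bipartition setwise (since the parts differ in size) and act as S_5 × S_2 within it; |Aut| = 240.

240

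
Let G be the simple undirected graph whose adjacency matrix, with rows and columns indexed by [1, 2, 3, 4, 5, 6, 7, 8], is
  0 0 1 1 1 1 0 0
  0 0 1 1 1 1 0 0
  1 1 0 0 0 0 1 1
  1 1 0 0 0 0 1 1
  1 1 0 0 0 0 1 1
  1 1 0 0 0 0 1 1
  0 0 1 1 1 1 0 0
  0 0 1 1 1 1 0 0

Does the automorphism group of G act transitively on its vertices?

G is 4-regular and bipartite with parts {1, 2, 7, 8} and {3, 4, 5, 6} (each part is independent and every cross-pair is an edge), so G = K_{4,4}. Each part can be permuted independently (S_4 × S_4) and the two equal-size parts can also be swapped, giving (S_4 × S_4) ⋊ Z_2 of order 2·(4!)² = 1152. This group acts transitively on the 8 vertices.

Yes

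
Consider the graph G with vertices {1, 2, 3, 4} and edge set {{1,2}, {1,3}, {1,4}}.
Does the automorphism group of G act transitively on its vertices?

Vertex 1 is the only vertex of degree 3, so every automorphism fixes it; G is not vertex-transitive.

No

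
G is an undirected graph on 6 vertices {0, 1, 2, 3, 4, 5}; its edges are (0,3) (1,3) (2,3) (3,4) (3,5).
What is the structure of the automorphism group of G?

Vertex 3 has degree 5 and every other vertex has degree 1, so G is the star K_{1,5} with centre 3. Any automorphism fixes the centre and permutes the 5 leaves freely, so Aut(G) ≅ S_5 of order 5! = 120.

the symmetric group on 5 letters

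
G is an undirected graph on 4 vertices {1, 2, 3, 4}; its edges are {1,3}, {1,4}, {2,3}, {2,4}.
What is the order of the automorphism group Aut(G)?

Every vertex has degree 2 and the graph is connected, so G is the 4-cycle C_4. The automorphisms of the 4-cycle are exactly the symmetries of a regular 4-gon: the dihedral group D_4, |D_4| = 8.

8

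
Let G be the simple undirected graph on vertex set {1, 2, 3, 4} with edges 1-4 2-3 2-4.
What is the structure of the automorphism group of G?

the cyclic group of order 2

The degree sequence is [1, 2, 1, 2]; the two degree-1 vertices 1 and 3 are the ends of a path, so G = P_4. The only nontrivial automorphism of a path is the end-to-end reflection, so Aut(G) ≅ Z_2.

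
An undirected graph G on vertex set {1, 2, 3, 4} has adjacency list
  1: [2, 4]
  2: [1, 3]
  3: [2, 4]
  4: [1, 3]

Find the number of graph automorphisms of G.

G is 2-regular and bipartite on 2^2 = 4 vertices with girth 4; it is the hypercube graph Q_2. Aut(Q_2) consists of the signed permutations of the 2 coordinate axes: 2! permutations times 2^2 sign flips, so |Aut| = 2^2·2! = 8.

8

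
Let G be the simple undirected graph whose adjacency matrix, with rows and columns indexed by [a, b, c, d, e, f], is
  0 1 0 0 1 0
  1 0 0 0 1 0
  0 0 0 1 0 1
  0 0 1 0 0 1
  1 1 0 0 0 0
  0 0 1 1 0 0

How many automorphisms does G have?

72

G has two connected components, {a, b, e} and {c, d, f}; each is 2-regular, so G = C_3 ⊔ C_3. Aut of a disjoint union of two copies of C_3 is the wreath product D_3 ≀ Z_2, of order 2·6² = 72.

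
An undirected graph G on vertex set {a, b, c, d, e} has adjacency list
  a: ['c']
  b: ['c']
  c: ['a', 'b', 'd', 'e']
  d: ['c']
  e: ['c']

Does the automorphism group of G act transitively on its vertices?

No

Vertex c is the only vertex of degree 4, so every automorphism fixes it; G is not vertex-transitive.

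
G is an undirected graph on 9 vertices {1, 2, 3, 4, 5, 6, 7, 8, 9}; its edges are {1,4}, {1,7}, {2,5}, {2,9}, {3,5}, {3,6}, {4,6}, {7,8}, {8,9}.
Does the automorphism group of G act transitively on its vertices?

Yes

Every vertex has degree 2 and the graph is connected, so G is the 9-cycle C_9. The automorphisms of the 9-cycle are exactly the symmetries of a regular 9-gon: the dihedral group D_9, |D_9| = 18. Under this action every vertex can be carried to every other, so G is vertex-transitive.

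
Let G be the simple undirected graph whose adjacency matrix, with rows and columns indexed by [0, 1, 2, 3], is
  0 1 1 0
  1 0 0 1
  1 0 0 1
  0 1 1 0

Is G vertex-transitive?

Every vertex has degree 2 and the graph is connected, so G is the 4-cycle C_4. The automorphisms of the 4-cycle are exactly the symmetries of a regular 4-gon: the dihedral group D_4, |D_4| = 8. This group acts transitively on the 4 vertices.

Yes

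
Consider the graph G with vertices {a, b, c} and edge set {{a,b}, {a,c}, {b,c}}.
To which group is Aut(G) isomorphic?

Every vertex has degree 2, so G is the complete graph K_3. Every bijection on the vertex set is an automorphism of K_3; hence Aut(K_3) ≅ S_3, order 6.

S_3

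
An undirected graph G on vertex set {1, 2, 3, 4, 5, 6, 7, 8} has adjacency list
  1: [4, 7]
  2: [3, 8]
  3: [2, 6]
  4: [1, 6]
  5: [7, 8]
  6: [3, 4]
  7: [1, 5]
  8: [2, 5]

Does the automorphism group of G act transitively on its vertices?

Every vertex has degree 2 and the graph is connected, so G is the 8-cycle C_8. C_8 has 8 rotations and 8 reflections, so Aut(C_8) ≅ D_8 of order 16. This group acts transitively on the 8 vertices.

Yes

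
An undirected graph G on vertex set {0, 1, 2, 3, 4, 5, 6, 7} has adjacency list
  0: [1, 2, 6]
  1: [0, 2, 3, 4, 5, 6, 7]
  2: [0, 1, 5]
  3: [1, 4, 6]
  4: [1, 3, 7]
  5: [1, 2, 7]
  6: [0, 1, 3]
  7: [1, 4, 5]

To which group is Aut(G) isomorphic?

D_7

Vertex 1 is the unique vertex of degree 7; the remaining 7 vertices each have degree 3 and induce a cycle, so G is the wheel on 8 vertices with hub 1. With the hub fixed, the remaining symmetry is that of the rim cycle C_7, giving the dihedral group D_7.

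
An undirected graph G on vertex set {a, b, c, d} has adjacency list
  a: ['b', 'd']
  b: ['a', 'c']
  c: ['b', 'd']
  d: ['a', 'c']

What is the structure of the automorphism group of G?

Every vertex has degree 2 and the graph is connected, so G is the 4-cycle C_4. The automorphisms of the 4-cycle are exactly the symmetries of a regular 4-gon: the dihedral group D_4, |D_4| = 8.

the dihedral group of order 8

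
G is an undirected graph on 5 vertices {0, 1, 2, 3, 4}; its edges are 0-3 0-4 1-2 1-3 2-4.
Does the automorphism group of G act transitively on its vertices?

Yes

Every vertex has degree 2 and the graph is connected, so G is the 5-cycle C_5. C_5 has 5 rotations and 5 reflections, so Aut(C_5) ≅ D_5 of order 10. This group acts transitively on the 5 vertices.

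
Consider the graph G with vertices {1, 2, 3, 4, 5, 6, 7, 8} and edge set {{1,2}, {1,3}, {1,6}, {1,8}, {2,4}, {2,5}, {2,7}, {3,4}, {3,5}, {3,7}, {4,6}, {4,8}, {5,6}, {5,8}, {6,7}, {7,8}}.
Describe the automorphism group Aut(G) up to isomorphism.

G is 4-regular and bipartite with parts {2, 3, 6, 8} and {1, 4, 5, 7} (each part is independent and every cross-pair is an edge), so G = K_{4,4}. Each part can be permuted independently (S_4 × S_4) and the two equal-size parts can also be swapped, giving (S_4 × S_4) ⋊ Z_2 of order 2·(4!)² = 1152.

(S_4 × S_4) ⋊ Z_2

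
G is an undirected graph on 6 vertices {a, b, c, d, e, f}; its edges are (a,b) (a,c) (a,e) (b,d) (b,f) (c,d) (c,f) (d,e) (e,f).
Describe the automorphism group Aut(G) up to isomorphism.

S_3 ≀ Z_2

G is 3-regular and bipartite with parts {b, c, e} and {a, d, f} (each part is independent and every cross-pair is an edge), so G = K_{3,3}. Aut(K_{3,3}) is the wreath product S_3 ≀ Z_2: permute within each part, then optionally swap the parts; |Aut| = 2·(3!)² = 72.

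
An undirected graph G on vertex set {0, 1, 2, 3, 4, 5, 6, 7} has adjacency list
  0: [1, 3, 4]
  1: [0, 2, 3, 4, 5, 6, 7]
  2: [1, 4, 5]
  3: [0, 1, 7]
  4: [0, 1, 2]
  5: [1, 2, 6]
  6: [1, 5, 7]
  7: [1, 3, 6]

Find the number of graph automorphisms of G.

Vertex 1 is the unique vertex of degree 7; the remaining 7 vertices each have degree 3 and induce a cycle, so G is the wheel on 8 vertices with hub 1. Every automorphism fixes the hub and acts on the rim 7-cycle, so Aut(G) ≅ Aut(C_7) = D_7 of order 14.

14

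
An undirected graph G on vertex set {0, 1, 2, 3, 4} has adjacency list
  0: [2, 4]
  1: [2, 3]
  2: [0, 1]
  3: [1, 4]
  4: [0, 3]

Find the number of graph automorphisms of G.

Every vertex has degree 2 and the graph is connected, so G is the 5-cycle C_5. The automorphisms of the 5-cycle are exactly the symmetries of a regular 5-gon: the dihedral group D_5, |D_5| = 10.

10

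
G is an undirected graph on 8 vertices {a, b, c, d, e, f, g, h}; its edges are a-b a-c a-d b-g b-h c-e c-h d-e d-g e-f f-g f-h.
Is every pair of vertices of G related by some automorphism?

Yes

G is 3-regular and bipartite on 2^3 = 8 vertices with girth 4; it is the hypercube graph Q_3. Aut(Q_3) consists of the signed permutations of the 3 coordinate axes: 3! permutations times 2^3 sign flips, so |Aut| = 2^3·3! = 48. This group acts transitively on the 8 vertices.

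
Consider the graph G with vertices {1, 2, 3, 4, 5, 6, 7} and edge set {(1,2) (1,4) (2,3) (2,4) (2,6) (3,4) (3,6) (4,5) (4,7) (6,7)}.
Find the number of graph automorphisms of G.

Degrees alone do not determine every vertex (e.g. 1 and 7 both have degree 2), but their neighbour-degree multisets differ: N(1) has degrees [4, 5] while N(7) has degrees [3, 5]. Repeating this refinement separates all vertices, so the only automorphism is the identity.

1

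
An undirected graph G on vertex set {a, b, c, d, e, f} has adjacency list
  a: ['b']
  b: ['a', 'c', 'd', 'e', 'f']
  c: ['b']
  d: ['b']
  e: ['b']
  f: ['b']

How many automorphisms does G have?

Vertex b has degree 5 and every other vertex has degree 1, so G is the star K_{1,5} with centre b. Any automorphism fixes the centre and permutes the 5 leaves freely, so Aut(G) ≅ S_5 of order 5! = 120.

120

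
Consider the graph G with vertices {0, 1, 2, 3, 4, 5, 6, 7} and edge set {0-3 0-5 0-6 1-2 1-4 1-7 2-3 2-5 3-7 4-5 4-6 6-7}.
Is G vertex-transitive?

G is 3-regular and bipartite on 2^3 = 8 vertices with girth 4; it is the hypercube graph Q_3. Aut(Q_3) consists of the signed permutations of the 3 coordinate axes: 3! permutations times 2^3 sign flips, so |Aut| = 2^3·3! = 48. This group acts transitively on the 8 vertices.

Yes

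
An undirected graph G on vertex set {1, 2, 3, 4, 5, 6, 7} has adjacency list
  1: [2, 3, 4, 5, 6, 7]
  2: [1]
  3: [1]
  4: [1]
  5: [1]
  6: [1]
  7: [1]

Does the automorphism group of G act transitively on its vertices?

No

Vertex 1 is the only vertex of degree 6, so every automorphism fixes it; G is not vertex-transitive.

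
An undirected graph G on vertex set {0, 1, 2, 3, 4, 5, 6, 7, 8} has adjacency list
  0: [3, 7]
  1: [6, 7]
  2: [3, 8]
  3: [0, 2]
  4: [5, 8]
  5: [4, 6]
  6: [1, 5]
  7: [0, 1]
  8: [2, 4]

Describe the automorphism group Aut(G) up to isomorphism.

D_9

G is 2-regular and connected on 9 vertices, i.e. the cycle C_9. C_9 has 9 rotations and 9 reflections, so Aut(C_9) ≅ D_9 of order 18.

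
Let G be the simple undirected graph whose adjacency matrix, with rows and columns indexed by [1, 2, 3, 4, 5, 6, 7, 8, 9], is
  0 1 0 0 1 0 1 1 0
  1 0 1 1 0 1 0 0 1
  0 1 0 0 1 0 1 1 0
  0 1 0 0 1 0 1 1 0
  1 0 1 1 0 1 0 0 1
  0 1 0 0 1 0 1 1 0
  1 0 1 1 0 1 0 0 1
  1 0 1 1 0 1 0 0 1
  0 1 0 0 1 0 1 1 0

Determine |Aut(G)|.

The vertices split by degree into {2, 5, 7, 8} (degree 5) and {1, 3, 4, 6, 9} (degree 4); every edge runs between the two parts, so G is the complete bipartite graph K_{4,5}. Automorphisms preserve the bipartition setwise (since the parts differ in size) and act as S_4 × S_5 within it; |Aut| = 2880.

2880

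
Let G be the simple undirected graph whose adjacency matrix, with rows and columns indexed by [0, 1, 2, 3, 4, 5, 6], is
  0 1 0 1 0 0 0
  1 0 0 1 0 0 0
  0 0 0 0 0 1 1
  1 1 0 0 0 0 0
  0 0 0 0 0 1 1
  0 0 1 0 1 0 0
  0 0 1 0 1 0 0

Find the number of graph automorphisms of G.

48

G has two connected components, {2, 4, 5, 6} and {0, 1, 3}; each is 2-regular, so G = C_4 ⊔ C_3. No automorphism exchanges components of different sizes, hence Aut(G) is the direct product D_3 × D_4, order 48.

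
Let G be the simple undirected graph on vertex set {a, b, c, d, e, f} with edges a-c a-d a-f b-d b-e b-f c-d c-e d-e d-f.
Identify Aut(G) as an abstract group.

Vertex d is the unique vertex of degree 5; the remaining 5 vertices each have degree 3 and induce a cycle, so G is the wheel on 6 vertices with hub d. Every automorphism fixes the hub and acts on the rim 5-cycle, so Aut(G) ≅ Aut(C_5) = D_5 of order 10.

D_5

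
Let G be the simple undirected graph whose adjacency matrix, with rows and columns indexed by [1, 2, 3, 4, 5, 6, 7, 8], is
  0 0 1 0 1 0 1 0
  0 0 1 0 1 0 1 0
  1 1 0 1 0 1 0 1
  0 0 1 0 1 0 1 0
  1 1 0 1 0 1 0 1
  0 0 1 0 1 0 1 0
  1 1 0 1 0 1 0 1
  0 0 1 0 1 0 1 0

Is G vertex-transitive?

Automorphisms preserve degree, but G has vertices of degree 3 and vertices of degree 5; no automorphism maps one to the other, so G is not vertex-transitive.

No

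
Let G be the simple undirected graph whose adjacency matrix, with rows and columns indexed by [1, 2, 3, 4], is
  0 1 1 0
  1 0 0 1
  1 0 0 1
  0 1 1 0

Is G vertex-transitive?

G is 2-regular and bipartite on 2^2 = 4 vertices with girth 4; it is the hypercube graph Q_2. Aut(Q_2) consists of the signed permutations of the 2 coordinate axes: 2! permutations times 2^2 sign flips, so |Aut| = 2^2·2! = 8. Under this action every vertex can be carried to every other, so G is vertex-transitive.

Yes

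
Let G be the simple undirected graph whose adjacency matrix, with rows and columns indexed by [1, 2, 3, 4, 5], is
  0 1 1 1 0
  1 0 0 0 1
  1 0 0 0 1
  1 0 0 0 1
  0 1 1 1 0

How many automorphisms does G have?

The vertices split by degree into {1, 5} (degree 3) and {2, 3, 4} (degree 2); every edge runs between the two parts, so G is the complete bipartite graph K_{2,3}. The parts have unequal sizes, so no automorphism swaps them; each part is permuted independently, giving S_2 × S_3 of order 2!·3! = 12.

12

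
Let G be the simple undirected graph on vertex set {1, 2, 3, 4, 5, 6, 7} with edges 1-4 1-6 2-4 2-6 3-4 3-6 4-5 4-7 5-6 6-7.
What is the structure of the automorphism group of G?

S_5 × S_2

The vertices split by degree into {4, 6} (degree 5) and {1, 2, 3, 5, 7} (degree 2); every edge runs between the two parts, so G is the complete bipartite graph K_{2,5}. Automorphisms preserve the bipartition setwise (since the parts differ in size) and act as S_5 × S_2 within it; |Aut| = 240.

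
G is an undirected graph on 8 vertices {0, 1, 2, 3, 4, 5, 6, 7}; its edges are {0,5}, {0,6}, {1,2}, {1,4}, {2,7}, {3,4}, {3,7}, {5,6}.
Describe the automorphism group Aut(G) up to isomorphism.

G has two connected components, {1, 2, 3, 4, 7} and {0, 5, 6}; each is 2-regular, so G = C_5 ⊔ C_3. No automorphism exchanges components of different sizes, hence Aut(G) is the direct product D_3 × D_5, order 60.

D_3 × D_5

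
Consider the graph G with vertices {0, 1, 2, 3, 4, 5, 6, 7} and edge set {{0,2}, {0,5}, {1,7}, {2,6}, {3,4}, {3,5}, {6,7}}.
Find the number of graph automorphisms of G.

The degree sequence is [2, 1, 2, 2, 1, 2, 2, 2]; the two degree-1 vertices 1 and 4 are the ends of a path, so G = P_8. The only nontrivial automorphism of a path is the end-to-end reflection, so Aut(G) ≅ Z_2.

2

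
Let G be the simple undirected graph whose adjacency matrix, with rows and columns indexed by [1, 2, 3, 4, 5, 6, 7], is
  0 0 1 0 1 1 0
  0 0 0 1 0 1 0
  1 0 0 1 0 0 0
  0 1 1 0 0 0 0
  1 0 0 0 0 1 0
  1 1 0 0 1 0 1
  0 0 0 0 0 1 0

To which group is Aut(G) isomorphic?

1

Degrees alone do not determine every vertex (e.g. 2 and 3 both have degree 2), but their neighbour-degree multisets differ: N(2) has degrees [2, 4] while N(3) has degrees [2, 3]. Repeating this refinement separates all vertices, so the only automorphism is the identity.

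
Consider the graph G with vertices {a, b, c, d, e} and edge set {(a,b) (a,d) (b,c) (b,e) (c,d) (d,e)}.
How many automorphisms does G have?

The vertices split by degree into {b, d} (degree 3) and {a, c, e} (degree 2); every edge runs between the two parts, so G is the complete bipartite graph K_{2,3}. Automorphisms preserve the bipartition setwise (since the parts differ in size) and act as S_2 × S_3 within it; |Aut| = 12.

12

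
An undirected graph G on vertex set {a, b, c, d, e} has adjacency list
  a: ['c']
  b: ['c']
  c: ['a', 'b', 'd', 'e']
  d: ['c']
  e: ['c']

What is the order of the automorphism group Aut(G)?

24

Vertex c has degree 4 and every other vertex has degree 1, so G is the star K_{1,4} with centre c. The 4 leaves are pairwise interchangeable while the centre is fixed, giving Aut(G) = S_4.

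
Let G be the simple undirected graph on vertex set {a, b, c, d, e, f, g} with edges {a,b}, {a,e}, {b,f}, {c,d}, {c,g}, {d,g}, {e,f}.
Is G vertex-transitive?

G has two connected components, {a, b, e, f} and {c, d, g}; each is 2-regular, so G = C_4 ⊔ C_3. The orbit of a under Aut(G) is {a, b, e, f}, which does not contain c, so G is not vertex-transitive.

No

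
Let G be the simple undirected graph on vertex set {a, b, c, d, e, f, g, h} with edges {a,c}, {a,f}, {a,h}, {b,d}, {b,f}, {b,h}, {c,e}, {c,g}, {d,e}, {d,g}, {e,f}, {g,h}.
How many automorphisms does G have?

G is 3-regular and bipartite on 2^3 = 8 vertices with girth 4; it is the hypercube graph Q_3. Aut(Q_3) consists of the signed permutations of the 3 coordinate axes: 3! permutations times 2^3 sign flips, so |Aut| = 2^3·3! = 48.

48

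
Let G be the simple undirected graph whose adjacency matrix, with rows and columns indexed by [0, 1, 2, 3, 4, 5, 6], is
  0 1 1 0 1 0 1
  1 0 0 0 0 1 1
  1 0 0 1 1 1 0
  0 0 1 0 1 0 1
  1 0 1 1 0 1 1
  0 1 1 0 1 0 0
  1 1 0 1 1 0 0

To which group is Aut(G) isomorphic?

{e}

The degree sequence is [4, 3, 4, 3, 5, 3, 4]. Checking the degree-preserving permutations of the vertex set shows that none except the identity preserves every edge, so Aut(G) is trivial.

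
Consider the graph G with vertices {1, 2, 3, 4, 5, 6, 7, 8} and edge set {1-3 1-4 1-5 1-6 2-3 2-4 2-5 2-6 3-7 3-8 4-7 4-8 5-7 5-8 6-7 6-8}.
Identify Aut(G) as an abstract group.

(S_4 × S_4) ⋊ Z_2

G is 4-regular and bipartite with parts {3, 4, 5, 6} and {1, 2, 7, 8} (each part is independent and every cross-pair is an edge), so G = K_{4,4}. Each part can be permuted independently (S_4 × S_4) and the two equal-size parts can also be swapped, giving (S_4 × S_4) ⋊ Z_2 of order 2·(4!)² = 1152.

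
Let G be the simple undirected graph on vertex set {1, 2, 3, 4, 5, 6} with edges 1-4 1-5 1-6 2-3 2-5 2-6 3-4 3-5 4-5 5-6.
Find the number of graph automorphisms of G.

10

Vertex 5 is the unique vertex of degree 5; the remaining 5 vertices each have degree 3 and induce a cycle, so G is the wheel on 6 vertices with hub 5. Every automorphism fixes the hub and acts on the rim 5-cycle, so Aut(G) ≅ Aut(C_5) = D_5 of order 10.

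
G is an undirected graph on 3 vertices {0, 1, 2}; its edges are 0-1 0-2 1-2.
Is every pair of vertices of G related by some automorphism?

Yes

All 3 vertices are pairwise adjacent: G = K_3. Every bijection on the vertex set is an automorphism of K_3; hence Aut(K_3) ≅ S_3, order 6. Under this action every vertex can be carried to every other, so G is vertex-transitive.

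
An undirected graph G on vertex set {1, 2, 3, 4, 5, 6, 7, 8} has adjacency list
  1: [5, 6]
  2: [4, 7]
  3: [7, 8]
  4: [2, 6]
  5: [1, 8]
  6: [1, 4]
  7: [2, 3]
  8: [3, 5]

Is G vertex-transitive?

Yes

Every vertex has degree 2 and the graph is connected, so G is the 8-cycle C_8. The automorphisms of the 8-cycle are exactly the symmetries of a regular 8-gon: the dihedral group D_8, |D_8| = 16. Under this action every vertex can be carried to every other, so G is vertex-transitive.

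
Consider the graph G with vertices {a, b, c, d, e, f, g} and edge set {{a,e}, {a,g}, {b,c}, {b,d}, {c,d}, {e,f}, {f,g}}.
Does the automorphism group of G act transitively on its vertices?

G has two connected components, {a, e, f, g} and {b, c, d}; each is 2-regular, so G = C_4 ⊔ C_3. The orbit of a under Aut(G) is {a, e, f, g}, which does not contain b, so G is not vertex-transitive.

No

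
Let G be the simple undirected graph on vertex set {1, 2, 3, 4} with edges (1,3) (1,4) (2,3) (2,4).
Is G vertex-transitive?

Yes

G is 2-regular and connected on 4 vertices, i.e. the cycle C_4. The automorphisms of the 4-cycle are exactly the symmetries of a regular 4-gon: the dihedral group D_4, |D_4| = 8. Under this action every vertex can be carried to every other, so G is vertex-transitive.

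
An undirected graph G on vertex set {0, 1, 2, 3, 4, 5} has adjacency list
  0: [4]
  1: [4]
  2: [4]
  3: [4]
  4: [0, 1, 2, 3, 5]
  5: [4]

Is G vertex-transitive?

No

Vertex 4 is the only vertex of degree 5, so every automorphism fixes it; G is not vertex-transitive.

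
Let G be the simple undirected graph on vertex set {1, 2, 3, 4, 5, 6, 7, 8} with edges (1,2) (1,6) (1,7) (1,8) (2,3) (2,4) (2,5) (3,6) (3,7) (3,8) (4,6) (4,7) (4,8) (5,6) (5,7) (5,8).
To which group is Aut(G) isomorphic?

G is 4-regular and bipartite with parts {1, 3, 4, 5} and {2, 6, 7, 8} (each part is independent and every cross-pair is an edge), so G = K_{4,4}. Each part can be permuted independently (S_4 × S_4) and the two equal-size parts can also be swapped, giving (S_4 × S_4) ⋊ Z_2 of order 2·(4!)² = 1152.

(S_4 × S_4) ⋊ Z_2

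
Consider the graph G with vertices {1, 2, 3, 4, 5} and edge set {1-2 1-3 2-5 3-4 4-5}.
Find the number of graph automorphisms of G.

G is 2-regular and connected on 5 vertices, i.e. the cycle C_5. The automorphisms of the 5-cycle are exactly the symmetries of a regular 5-gon: the dihedral group D_5, |D_5| = 10.

10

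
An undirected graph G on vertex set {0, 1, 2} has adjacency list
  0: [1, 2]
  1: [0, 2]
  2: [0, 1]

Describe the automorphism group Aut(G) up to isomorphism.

Every vertex has degree 2, so G is the complete graph K_3. Any permutation of the 3 vertices preserves K_3, so Aut(K_3) = S_3 of order 3! = 6.

S_3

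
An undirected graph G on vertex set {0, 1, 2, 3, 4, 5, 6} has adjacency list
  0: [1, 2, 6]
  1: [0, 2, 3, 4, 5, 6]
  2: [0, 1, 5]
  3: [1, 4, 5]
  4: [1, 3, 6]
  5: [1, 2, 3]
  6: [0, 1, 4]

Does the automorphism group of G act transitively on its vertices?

Vertex 1 is the only vertex of degree 6, so every automorphism fixes it; G is not vertex-transitive.

No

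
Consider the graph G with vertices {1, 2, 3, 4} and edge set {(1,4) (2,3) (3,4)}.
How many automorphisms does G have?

2

The degree sequence is [1, 1, 2, 2]; the two degree-1 vertices 1 and 2 are the ends of a path, so G = P_4. The only nontrivial automorphism of a path is the end-to-end reflection, so Aut(G) ≅ Z_2.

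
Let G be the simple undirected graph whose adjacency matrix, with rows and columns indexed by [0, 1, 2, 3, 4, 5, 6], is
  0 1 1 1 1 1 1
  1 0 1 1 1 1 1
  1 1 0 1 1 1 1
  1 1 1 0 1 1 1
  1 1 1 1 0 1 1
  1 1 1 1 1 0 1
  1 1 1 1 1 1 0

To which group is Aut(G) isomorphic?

Every vertex has degree 6, so G is the complete graph K_7. Any permutation of the 7 vertices preserves K_7, so Aut(K_7) = S_7 of order 7! = 5040.

S_7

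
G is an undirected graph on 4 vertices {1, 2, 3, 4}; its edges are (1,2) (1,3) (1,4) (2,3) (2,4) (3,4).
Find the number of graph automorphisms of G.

24

Every vertex has degree 3, so G is the complete graph K_4. Every bijection on the vertex set is an automorphism of K_4; hence Aut(K_4) ≅ S_4, order 24.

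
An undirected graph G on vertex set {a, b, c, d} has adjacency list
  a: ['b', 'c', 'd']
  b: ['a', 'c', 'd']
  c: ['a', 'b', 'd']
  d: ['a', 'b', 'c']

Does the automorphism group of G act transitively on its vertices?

Every vertex has degree 3, so G is the complete graph K_4. Any permutation of the 4 vertices preserves K_4, so Aut(K_4) = S_4 of order 4! = 24. Under this action every vertex can be carried to every other, so G is vertex-transitive.

Yes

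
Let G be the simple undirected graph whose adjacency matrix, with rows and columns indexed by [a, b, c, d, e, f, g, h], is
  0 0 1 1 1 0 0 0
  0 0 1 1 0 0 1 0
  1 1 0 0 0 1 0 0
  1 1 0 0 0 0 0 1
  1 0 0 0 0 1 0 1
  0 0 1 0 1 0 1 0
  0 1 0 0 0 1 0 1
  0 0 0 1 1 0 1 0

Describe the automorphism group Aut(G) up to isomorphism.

Z_2^3 ⋊ S_3

G is 3-regular and bipartite on 2^3 = 8 vertices with girth 4; it is the hypercube graph Q_3. Aut(Q_3) consists of the signed permutations of the 3 coordinate axes: 3! permutations times 2^3 sign flips, so |Aut| = 2^3·3! = 48.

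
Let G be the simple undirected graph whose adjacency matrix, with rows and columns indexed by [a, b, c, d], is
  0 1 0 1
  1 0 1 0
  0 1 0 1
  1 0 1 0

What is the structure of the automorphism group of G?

the dihedral group of order 8

G is 2-regular and connected on 4 vertices, i.e. the cycle C_4. C_4 has 4 rotations and 4 reflections, so Aut(C_4) ≅ D_4 of order 8.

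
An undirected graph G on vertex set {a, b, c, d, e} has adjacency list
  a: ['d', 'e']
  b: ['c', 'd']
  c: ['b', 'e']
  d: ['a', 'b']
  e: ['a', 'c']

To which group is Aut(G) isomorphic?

Every vertex has degree 2 and the graph is connected, so G is the 5-cycle C_5. The automorphisms of the 5-cycle are exactly the symmetries of a regular 5-gon: the dihedral group D_5, |D_5| = 10.

D_5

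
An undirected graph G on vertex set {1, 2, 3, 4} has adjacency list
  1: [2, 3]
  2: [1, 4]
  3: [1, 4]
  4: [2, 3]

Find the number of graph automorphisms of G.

G is 2-regular and bipartite on 2^2 = 4 vertices with girth 4; it is the hypercube graph Q_2. The symmetry group of the 2-cube is the hyperoctahedral group B_2 = Z_2 ≀ S_2, of order 2^2·2! = 8.

8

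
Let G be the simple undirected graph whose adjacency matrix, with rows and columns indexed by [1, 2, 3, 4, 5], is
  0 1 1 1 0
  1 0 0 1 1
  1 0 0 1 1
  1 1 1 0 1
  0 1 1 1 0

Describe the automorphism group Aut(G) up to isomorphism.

D_4

Vertex 4 is the unique vertex of degree 4; the remaining 4 vertices each have degree 3 and induce a cycle, so G is the wheel on 5 vertices with hub 4. Every automorphism fixes the hub and acts on the rim 4-cycle, so Aut(G) ≅ Aut(C_4) = D_4 of order 8.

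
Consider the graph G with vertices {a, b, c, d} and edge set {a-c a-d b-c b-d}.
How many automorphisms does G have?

G is 2-regular and bipartite with parts {a, b} and {c, d} (each part is independent and every cross-pair is an edge), so G = K_{2,2}. Aut(K_{2,2}) is the wreath product S_2 ≀ Z_2: permute within each part, then optionally swap the parts; |Aut| = 2·(2!)² = 8.

8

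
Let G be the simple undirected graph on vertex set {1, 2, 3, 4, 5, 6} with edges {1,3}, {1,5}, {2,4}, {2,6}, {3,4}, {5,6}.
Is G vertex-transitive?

G is 2-regular and connected on 6 vertices, i.e. the cycle C_6. C_6 has 6 rotations and 6 reflections, so Aut(C_6) ≅ D_6 of order 12. Under this action every vertex can be carried to every other, so G is vertex-transitive.

Yes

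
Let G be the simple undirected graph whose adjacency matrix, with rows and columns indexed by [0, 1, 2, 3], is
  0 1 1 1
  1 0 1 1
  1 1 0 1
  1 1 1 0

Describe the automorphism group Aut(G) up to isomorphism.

Every vertex has degree 3, so G is the complete graph K_4. Every bijection on the vertex set is an automorphism of K_4; hence Aut(K_4) ≅ S_4, order 24.

the symmetric group on 4 letters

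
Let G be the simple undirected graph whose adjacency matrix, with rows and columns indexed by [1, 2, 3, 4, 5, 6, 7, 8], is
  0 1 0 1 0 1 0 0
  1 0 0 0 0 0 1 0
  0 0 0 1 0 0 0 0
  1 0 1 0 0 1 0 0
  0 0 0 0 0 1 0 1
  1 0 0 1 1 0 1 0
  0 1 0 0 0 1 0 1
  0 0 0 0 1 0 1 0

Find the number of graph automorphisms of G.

Degrees alone do not determine every vertex (e.g. 1 and 4 both have degree 3), but their neighbour-degree multisets differ: N(1) has degrees [2, 3, 4] while N(4) has degrees [1, 3, 4]. Repeating this refinement separates all vertices, so the only automorphism is the identity.

1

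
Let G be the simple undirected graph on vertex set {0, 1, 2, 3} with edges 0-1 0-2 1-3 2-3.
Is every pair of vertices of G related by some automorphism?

G is 2-regular and bipartite with parts {0, 3} and {1, 2} (each part is independent and every cross-pair is an edge), so G = K_{2,2}. Aut(K_{2,2}) is the wreath product S_2 ≀ Z_2: permute within each part, then optionally swap the parts; |Aut| = 2·(2!)² = 8. This group acts transitively on the 4 vertices.

Yes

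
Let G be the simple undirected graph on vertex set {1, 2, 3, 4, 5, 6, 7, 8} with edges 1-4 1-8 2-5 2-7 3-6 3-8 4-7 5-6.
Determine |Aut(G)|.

16

G is 2-regular and connected on 8 vertices, i.e. the cycle C_8. C_8 has 8 rotations and 8 reflections, so Aut(C_8) ≅ D_8 of order 16.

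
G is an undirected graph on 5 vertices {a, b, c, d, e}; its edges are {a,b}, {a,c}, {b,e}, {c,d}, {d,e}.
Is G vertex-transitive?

G is 2-regular and connected on 5 vertices, i.e. the cycle C_5. The automorphisms of the 5-cycle are exactly the symmetries of a regular 5-gon: the dihedral group D_5, |D_5| = 10. This group acts transitively on the 5 vertices.

Yes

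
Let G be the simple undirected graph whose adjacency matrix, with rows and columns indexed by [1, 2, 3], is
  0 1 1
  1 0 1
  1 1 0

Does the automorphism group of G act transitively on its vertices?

All 3 vertices are pairwise adjacent: G = K_3. Any permutation of the 3 vertices preserves K_3, so Aut(K_3) = S_3 of order 3! = 6. This group acts transitively on the 3 vertices.

Yes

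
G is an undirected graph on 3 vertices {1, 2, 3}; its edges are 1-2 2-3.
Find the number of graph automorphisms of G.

The degree sequence is [1, 2, 1]; the two degree-1 vertices 1 and 3 are the ends of a path, so G = P_3. The only nontrivial automorphism of a path is the end-to-end reflection, so Aut(G) ≅ Z_2.

2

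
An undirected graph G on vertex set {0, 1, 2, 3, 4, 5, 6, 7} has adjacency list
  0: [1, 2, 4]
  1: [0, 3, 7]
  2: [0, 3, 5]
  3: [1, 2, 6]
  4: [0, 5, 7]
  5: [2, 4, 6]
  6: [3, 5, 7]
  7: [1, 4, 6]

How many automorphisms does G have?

48

G is 3-regular and bipartite on 2^3 = 8 vertices with girth 4; it is the hypercube graph Q_3. The symmetry group of the 3-cube is the hyperoctahedral group B_3 = Z_2 ≀ S_3, of order 2^3·3! = 48.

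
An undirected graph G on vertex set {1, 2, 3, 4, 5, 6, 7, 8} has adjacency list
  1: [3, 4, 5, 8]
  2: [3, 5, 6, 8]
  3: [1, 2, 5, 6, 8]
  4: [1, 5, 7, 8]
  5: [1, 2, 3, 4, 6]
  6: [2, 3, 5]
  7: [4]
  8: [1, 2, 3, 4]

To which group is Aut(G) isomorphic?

The degree sequence is [4, 4, 5, 4, 5, 3, 1, 4]. Checking the degree-preserving permutations of the vertex set shows that none except the identity preserves every edge, so Aut(G) is trivial.

{e}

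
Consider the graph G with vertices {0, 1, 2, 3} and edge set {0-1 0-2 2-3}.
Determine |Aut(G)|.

2

The degree sequence is [2, 1, 2, 1]; the two degree-1 vertices 1 and 3 are the ends of a path, so G = P_4. The only nontrivial automorphism of a path is the end-to-end reflection, so Aut(G) ≅ Z_2.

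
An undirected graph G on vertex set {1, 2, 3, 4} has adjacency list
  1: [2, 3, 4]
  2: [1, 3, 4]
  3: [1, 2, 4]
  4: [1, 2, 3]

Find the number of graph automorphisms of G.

All 4 vertices are pairwise adjacent: G = K_4. Any permutation of the 4 vertices preserves K_4, so Aut(K_4) = S_4 of order 4! = 24.

24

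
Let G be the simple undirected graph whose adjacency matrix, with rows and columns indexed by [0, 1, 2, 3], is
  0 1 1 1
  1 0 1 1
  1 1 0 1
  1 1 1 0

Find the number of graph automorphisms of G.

All 4 vertices are pairwise adjacent: G = K_4. Any permutation of the 4 vertices preserves K_4, so Aut(K_4) = S_4 of order 4! = 24.

24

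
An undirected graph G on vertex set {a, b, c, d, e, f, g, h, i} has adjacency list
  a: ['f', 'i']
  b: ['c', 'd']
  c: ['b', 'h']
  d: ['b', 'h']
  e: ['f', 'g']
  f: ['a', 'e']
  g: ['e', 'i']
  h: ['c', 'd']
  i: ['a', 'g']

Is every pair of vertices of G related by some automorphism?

No

G has two connected components, {a, e, f, g, i} and {b, c, d, h}; each is 2-regular, so G = C_5 ⊔ C_4. The orbit of a under Aut(G) is {a, e, f, g, i}, which does not contain b, so G is not vertex-transitive.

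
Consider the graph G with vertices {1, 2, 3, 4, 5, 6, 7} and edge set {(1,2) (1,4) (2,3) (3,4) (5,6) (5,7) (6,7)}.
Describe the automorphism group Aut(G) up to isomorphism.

D_3 × D_4

G has two connected components, {1, 2, 3, 4} and {5, 6, 7}; each is 2-regular, so G = C_4 ⊔ C_3. The components are non-isomorphic (different sizes), so Aut(G) = Aut(C_3) × Aut(C_4) = D_3 × D_4 of order 6·8 = 48.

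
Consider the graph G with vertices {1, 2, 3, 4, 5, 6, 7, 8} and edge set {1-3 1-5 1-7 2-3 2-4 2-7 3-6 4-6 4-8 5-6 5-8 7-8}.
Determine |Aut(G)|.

48

G is 3-regular and bipartite on 2^3 = 8 vertices with girth 4; it is the hypercube graph Q_3. The symmetry group of the 3-cube is the hyperoctahedral group B_3 = Z_2 ≀ S_3, of order 2^3·3! = 48.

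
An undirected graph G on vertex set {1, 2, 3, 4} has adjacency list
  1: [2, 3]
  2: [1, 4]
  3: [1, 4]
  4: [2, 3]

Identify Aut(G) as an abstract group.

D_4

Every vertex has degree 2 and the graph is connected, so G is the 4-cycle C_4. C_4 has 4 rotations and 4 reflections, so Aut(C_4) ≅ D_4 of order 8.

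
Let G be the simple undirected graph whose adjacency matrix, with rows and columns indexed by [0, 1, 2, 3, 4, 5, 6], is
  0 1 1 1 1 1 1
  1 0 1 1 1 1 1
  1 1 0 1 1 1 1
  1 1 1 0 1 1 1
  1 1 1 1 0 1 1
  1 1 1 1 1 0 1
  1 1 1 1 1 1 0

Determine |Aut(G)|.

5040

All 7 vertices are pairwise adjacent: G = K_7. Any permutation of the 7 vertices preserves K_7, so Aut(K_7) = S_7 of order 7! = 5040.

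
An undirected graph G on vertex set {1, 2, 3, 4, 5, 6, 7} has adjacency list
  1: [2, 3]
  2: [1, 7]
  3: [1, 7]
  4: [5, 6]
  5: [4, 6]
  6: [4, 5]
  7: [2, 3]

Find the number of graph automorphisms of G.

G has two connected components, {1, 2, 3, 7} and {4, 5, 6}; each is 2-regular, so G = C_4 ⊔ C_3. No automorphism exchanges components of different sizes, hence Aut(G) is the direct product D_3 × D_4, order 48.

48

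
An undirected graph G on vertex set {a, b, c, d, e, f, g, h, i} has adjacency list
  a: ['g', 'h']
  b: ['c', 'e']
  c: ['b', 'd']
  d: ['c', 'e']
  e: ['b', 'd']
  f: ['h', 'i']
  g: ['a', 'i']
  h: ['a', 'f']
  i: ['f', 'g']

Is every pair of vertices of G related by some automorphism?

No

G has two connected components, {a, f, g, h, i} and {b, c, d, e}; each is 2-regular, so G = C_5 ⊔ C_4. The orbit of a under Aut(G) is {a, f, g, h, i}, which does not contain b, so G is not vertex-transitive.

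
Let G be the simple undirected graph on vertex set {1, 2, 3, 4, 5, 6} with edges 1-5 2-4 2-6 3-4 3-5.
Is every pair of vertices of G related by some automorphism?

Automorphisms preserve degree, but G has vertices of degree 1 and vertices of degree 2; no automorphism maps one to the other, so G is not vertex-transitive.

No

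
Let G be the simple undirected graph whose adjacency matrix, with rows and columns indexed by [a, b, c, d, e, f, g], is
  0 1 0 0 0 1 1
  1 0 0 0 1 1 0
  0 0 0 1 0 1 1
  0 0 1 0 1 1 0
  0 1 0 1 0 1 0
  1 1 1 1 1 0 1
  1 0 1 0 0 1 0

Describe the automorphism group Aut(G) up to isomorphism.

D_6

Vertex f is the unique vertex of degree 6; the remaining 6 vertices each have degree 3 and induce a cycle, so G is the wheel on 7 vertices with hub f. Every automorphism fixes the hub and acts on the rim 6-cycle, so Aut(G) ≅ Aut(C_6) = D_6 of order 12.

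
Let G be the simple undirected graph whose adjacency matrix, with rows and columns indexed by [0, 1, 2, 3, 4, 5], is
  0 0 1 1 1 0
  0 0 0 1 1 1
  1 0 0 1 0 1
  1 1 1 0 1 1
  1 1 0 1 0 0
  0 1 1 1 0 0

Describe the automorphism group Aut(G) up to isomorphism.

the dihedral group of order 10

Vertex 3 is the unique vertex of degree 5; the remaining 5 vertices each have degree 3 and induce a cycle, so G is the wheel on 6 vertices with hub 3. With the hub fixed, the remaining symmetry is that of the rim cycle C_5, giving the dihedral group D_5.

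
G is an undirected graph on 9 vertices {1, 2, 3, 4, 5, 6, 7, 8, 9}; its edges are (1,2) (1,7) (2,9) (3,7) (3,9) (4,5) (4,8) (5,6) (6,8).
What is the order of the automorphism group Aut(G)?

G has two connected components, {1, 2, 3, 7, 9} and {4, 5, 6, 8}; each is 2-regular, so G = C_5 ⊔ C_4. The components are non-isomorphic (different sizes), so Aut(G) = Aut(C_4) × Aut(C_5) = D_4 × D_5 of order 8·10 = 80.

80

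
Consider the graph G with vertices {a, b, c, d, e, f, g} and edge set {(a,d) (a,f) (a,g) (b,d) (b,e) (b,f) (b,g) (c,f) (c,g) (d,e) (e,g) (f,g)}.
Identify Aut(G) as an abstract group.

the trivial group

The degree sequence is [3, 4, 2, 3, 3, 4, 5]. Checking the degree-preserving permutations of the vertex set shows that none except the identity preserves every edge, so Aut(G) is trivial.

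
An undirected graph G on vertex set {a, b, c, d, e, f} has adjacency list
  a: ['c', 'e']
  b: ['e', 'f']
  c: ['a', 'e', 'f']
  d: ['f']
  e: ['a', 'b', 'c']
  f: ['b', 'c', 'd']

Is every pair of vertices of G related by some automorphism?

No

Vertex d is the only vertex of degree 1, so every automorphism fixes it; G is not vertex-transitive.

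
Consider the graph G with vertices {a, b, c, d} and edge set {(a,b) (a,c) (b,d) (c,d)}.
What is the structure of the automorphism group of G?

the dihedral group of order 8

G is 2-regular and bipartite on 2^2 = 4 vertices with girth 4; it is the hypercube graph Q_2. The symmetry group of the 2-cube is the hyperoctahedral group B_2 = Z_2 ≀ S_2, of order 2^2·2! = 8.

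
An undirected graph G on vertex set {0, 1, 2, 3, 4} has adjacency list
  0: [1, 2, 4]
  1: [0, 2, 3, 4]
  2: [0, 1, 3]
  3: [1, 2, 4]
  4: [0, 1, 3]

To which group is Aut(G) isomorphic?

Vertex 1 is the unique vertex of degree 4; the remaining 4 vertices each have degree 3 and induce a cycle, so G is the wheel on 5 vertices with hub 1. Every automorphism fixes the hub and acts on the rim 4-cycle, so Aut(G) ≅ Aut(C_4) = D_4 of order 8.

the dihedral group of order 8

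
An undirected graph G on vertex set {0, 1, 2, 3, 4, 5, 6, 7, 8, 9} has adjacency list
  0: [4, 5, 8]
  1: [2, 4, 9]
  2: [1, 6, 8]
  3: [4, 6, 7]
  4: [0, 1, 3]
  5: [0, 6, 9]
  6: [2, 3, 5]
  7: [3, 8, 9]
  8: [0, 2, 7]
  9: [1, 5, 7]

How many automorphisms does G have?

120

G is 3-regular on 10 vertices with no triangles and no 4-cycles (girth 5): this is the Petersen graph. It is a classical fact that the Petersen graph has automorphism group S_5 (order 120), arising from its description as the Kneser graph K(5,2).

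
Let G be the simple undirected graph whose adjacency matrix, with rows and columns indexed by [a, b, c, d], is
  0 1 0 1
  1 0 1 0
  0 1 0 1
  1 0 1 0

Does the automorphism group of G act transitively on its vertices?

Every vertex has degree 2 and the graph is connected, so G is the 4-cycle C_4. The automorphisms of the 4-cycle are exactly the symmetries of a regular 4-gon: the dihedral group D_4, |D_4| = 8. Under this action every vertex can be carried to every other, so G is vertex-transitive.

Yes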